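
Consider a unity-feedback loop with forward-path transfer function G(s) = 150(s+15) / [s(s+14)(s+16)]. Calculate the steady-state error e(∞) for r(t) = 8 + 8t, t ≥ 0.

896/1125

System type = 1 (one pole at s=0). Taking each input component in turn:
  • 8: tracked with zero error.
  • 8t: e_ss = 8/K_v with K_v=1125/112 → 896/1125.
Total e_ss = 896/1125.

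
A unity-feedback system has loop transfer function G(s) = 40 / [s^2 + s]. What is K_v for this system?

Lowest-order denominator term is s, so the open loop has 1 pole at the origin → type 1 system.
K_v = lim_{s→0} s·G(s) = 40 / 1 = 40.

40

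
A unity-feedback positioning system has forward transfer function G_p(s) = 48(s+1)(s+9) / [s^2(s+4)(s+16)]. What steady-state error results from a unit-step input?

0

The open loop has two poles at the origin → type 2 system.
K_p = ∞ for a type-2 system; e_ss to a step is zero.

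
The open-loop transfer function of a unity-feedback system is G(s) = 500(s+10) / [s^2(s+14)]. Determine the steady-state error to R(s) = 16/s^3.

Two free integrators in G(s): this is a type 2 system.
K_a = lim_{s→0} s^2·G(s) = 500·10 / (14) = 2500/7.
r(t) = 8t^2 gives R(s) = 16/s^3.
e_ss = 16/K_a = 16/(2500/7) = 0.0448.

0.0448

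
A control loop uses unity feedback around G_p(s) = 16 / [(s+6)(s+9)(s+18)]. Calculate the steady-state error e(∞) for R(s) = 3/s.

System type = 0 (no poles at s=0).
K_p = lim_{s→0} G_p(s) = 16 / (6·9·18) = 4/243.
e_ss = 3/(1 + K_p) = 3/(247/243) = 729/247.

729/247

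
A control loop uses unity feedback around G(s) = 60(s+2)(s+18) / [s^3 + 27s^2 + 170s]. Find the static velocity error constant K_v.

216/17

Lowest-order denominator term is 170s, so the open loop has 1 pole at the origin → type 1 system.
K_v = lim_{s→0} s·G(s) = 60·2·18 / 170 = 216/17.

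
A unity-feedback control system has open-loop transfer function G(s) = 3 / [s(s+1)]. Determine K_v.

G(s) has one factor of s in the denominator, so the system is type 1.
K_v = lim_{s→0} s·G(s) = 3 / (1) = 3.

3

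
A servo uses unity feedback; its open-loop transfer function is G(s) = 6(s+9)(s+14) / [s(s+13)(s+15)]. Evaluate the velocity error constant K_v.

G(s) has one factor of s in the denominator, so the system is type 1.
K_v = lim_{s→0} s·G(s) = 6·9·14 / (13·15) = 252/65.

252/65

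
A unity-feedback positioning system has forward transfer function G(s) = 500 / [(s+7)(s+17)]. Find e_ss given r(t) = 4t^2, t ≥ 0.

The open loop has no poles at the origin → type 0 system.
K_a = lim_{s→0} s^2·G(s) = 0; the steady-state error to this parabolic input grows without bound.

infinity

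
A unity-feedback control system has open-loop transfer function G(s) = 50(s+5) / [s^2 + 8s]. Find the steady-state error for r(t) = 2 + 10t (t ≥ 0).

The denominator has no term below 8s — 1 pole at s=0, type 1. By superposition:
  • 2: tracked with zero error.
  • 10t: e_ss = 10/K_v with K_v=31.25 → 0.32.
Total e_ss = 0.32.

0.32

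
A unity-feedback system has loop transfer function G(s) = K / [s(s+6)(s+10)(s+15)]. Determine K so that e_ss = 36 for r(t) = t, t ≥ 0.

One free integrator in G(s): this is a type 1 system.
K_v = lim_{s→0} s·G(s) = K / (6·10·15) = (1/900)·K.
e_ss = 1/K_v = 36 ⇒ K_v = 1/36 ⇒ K = (1/36)/(1/900) = 25.

25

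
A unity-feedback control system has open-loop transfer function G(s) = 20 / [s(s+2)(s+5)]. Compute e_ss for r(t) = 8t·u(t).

4

The open loop has one pole at the origin → type 1 system.
K_v = lim_{s→0} s·G(s) = 20 / (2·5) = 2.
e_ss = 8/K_v = 8/2 = 4.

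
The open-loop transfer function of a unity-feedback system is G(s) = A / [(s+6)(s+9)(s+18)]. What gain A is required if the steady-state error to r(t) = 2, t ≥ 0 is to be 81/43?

60

System type = 0 (no poles at s=0).
K_p = lim_{s→0} G(s) = A / (6·9·18) = (1/972)·A.
e_ss = 2/(1 + K_p) = 81/43 ⇒ 1 + (1/972)·A = 86/81 ⇒ A = 60.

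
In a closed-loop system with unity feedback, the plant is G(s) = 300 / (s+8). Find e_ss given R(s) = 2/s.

The open loop has no poles at the origin → type 0 system.
K_p = lim_{s→0} G(s) = 300 / (8) = 37.5.
e_ss = 2/(1 + K_p) = 2/38.5 = 4/77.

4/77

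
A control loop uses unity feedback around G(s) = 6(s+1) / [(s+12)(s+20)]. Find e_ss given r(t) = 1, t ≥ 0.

G(s) has no factors of s in the denominator, so the system is type 0.
K_p = lim_{s→0} G(s) = 6·1 / (12·20) = 0.025.
e_ss = 1/(1 + K_p) = 1/1.025 = 40/41.

40/41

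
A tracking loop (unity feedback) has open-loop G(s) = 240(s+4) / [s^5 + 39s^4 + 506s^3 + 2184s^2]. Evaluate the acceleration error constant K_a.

The denominator has no term below 2184s^2 — 2 poles at s=0, type 2.
K_a = lim_{s→0} s^2·G(s) = 240·4 / 2184 = 40/91.

40/91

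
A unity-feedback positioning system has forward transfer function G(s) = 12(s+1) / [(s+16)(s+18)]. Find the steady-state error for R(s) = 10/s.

9.6

G(s) has no factors of s in the denominator, so the system is type 0.
K_p = lim_{s→0} G(s) = 12·1 / (16·18) = 1/24.
e_ss = 10/(1 + K_p) = 10/(25/24) = 9.6.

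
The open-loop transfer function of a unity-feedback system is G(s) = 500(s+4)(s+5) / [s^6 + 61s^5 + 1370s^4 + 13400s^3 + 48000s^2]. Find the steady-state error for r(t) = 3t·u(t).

Lowest-order denominator term is 48000s^2, so the open loop has 2 poles at the origin → type 2 system.
A type-2 system has K_v = ∞, so it tracks a ramp input with zero steady-state error.

0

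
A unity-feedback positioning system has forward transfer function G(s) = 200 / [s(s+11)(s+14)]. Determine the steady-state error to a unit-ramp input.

System type = 1 (one pole at s=0).
K_v = lim_{s→0} s·G(s) = 200 / (11·14) = 100/77.
e_ss = 1/K_v = 1/(100/77) = 0.77.

0.77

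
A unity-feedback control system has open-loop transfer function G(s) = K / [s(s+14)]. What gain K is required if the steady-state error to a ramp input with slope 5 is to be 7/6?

60

The open loop has one pole at the origin → type 1 system.
K_v = lim_{s→0} s·G(s) = K / (14) = (1/14)·K.
e_ss = 5/K_v = 7/6 ⇒ K_v = 30/7 ⇒ K = (30/7)/(1/14) = 60.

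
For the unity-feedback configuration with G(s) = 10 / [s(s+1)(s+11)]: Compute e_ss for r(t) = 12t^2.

G(s) has one factor of s in the denominator, so the system is type 1.
K_a = lim_{s→0} s^2·G(s) = 0; the steady-state error to this parabolic input grows without bound.

infinity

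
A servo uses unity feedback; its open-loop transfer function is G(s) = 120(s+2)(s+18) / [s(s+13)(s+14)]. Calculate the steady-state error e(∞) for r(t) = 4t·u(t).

91/540

One free integrator in G(s): this is a type 1 system.
K_v = lim_{s→0} s·G(s) = 120·2·18 / (13·14) = 2160/91.
e_ss = 4/K_v = 4/(2160/91) = 91/540.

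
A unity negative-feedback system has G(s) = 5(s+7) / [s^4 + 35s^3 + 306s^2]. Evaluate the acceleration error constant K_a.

35/306

Lowest-order denominator term is 306s^2, so the open loop has 2 poles at the origin → type 2 system.
K_a = lim_{s→0} s^2·G(s) = 5·7 / 306 = 35/306.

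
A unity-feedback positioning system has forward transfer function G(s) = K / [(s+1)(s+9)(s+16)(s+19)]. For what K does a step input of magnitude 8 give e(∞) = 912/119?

G(s) has no factors of s in the denominator, so the system is type 0.
K_p = lim_{s→0} G(s) = K / (1·9·16·19) = (1/2736)·K.
e_ss = 8/(1 + K_p) = 912/119 ⇒ 1 + (1/2736)·K = 119/114 ⇒ K = 120.

120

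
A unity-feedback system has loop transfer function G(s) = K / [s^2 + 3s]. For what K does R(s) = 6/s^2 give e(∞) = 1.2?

15

The denominator has no term below 3s — 1 pole at s=0, type 1.
K_v = lim_{s→0} s·G(s) = K / 3 = (1/3)·K.
e_ss = 6/K_v = 1.2 ⇒ K_v = 5 ⇒ K = 5/(1/3) = 15.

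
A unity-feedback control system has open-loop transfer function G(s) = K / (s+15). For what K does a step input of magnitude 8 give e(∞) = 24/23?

System type = 0 (no poles at s=0).
K_p = lim_{s→0} G(s) = K / (15) = (1/15)·K.
e_ss = 8/(1 + K_p) = 24/23 ⇒ 1 + (1/15)·K = 23/3 ⇒ K = 100.

100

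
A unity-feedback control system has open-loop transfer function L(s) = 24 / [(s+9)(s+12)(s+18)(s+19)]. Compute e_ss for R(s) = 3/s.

L(s) has no factors of s in the denominator, so the system is type 0.
K_p = lim_{s→0} L(s) = 24 / (9·12·18·19) = 1/1539.
e_ss = 3/(1 + K_p) = 3/(1540/1539) = 4617/1540.

4617/1540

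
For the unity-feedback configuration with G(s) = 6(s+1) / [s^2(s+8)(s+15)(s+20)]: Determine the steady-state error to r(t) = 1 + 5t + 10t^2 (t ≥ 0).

The open loop has two poles at the origin → type 2 system. Treating each term separately:
  • 1: tracked with zero error.
  • 5t: tracked with zero error.
  • 10t^2: e_ss = 20/K_a with K_a=0.0025 → 8000.
Total e_ss = 8000.

8000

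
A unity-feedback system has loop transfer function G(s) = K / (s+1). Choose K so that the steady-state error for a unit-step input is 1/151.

System type = 0 (no poles at s=0).
K_p = lim_{s→0} G(s) = K / (1) = 1·K.
e_ss = 1/(1 + K_p) = 1/151 ⇒ 1 + 1·K = 151 ⇒ K = 150.

150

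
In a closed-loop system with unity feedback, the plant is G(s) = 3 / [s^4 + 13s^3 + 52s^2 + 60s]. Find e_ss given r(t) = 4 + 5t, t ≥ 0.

Lowest-order denominator term is 60s, so the open loop has 1 pole at the origin → type 1 system. Treating each term separately:
  • 4: tracked with zero error.
  • 5t: e_ss = 5/K_v with K_v=0.05 → 100.
Total e_ss = 100.

100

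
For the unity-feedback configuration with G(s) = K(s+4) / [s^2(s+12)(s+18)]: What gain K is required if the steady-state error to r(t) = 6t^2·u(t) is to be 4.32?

G(s) has two factors of s in the denominator, so the system is type 2.
K_a = lim_{s→0} s^2·G(s) = K·4 / (12·18) = (1/54)·K.
e_ss = 12/K_a = 4.32 ⇒ K_a = 25/9 ⇒ K = (25/9)/(1/54) = 150.

150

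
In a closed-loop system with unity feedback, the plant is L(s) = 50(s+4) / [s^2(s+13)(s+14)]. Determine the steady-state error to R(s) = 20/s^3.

18.2

System type = 2 (two poles at s=0).
K_a = lim_{s→0} s^2·L(s) = 50·4 / (13·14) = 100/91.
r(t) = 10t^2 gives R(s) = 20/s^3.
e_ss = 20/K_a = 20/(100/91) = 18.2.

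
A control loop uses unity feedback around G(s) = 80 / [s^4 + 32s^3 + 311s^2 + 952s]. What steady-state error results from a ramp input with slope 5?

Factoring s from the denominator leaves a polynomial with constant term 952, so the system is type 1.
K_v = lim_{s→0} s·G(s) = 80 / 952 = 10/119.
e_ss = 5/K_v = 5/(10/119) = 59.5.

59.5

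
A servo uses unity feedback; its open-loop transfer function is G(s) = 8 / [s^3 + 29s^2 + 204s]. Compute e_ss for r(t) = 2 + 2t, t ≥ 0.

Factoring s from the denominator leaves a polynomial with constant term 204, so the system is type 1. Taking each input component in turn:
  • 2: tracked with zero error.
  • 2t: e_ss = 2/K_v with K_v=2/51 → 51.
Total e_ss = 51.

51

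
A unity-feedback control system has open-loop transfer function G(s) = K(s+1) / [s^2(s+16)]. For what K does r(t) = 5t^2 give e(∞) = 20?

8

G(s) has two factors of s in the denominator, so the system is type 2.
K_a = lim_{s→0} s^2·G(s) = K·1 / (16) = 0.0625·K.
e_ss = 10/K_a = 20 ⇒ K_a = 0.5 ⇒ K = 0.5/0.0625 = 8.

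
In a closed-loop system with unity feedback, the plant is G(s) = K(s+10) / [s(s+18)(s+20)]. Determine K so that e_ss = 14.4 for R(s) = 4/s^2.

10

The open loop has one pole at the origin → type 1 system.
K_v = lim_{s→0} s·G(s) = K·10 / (18·20) = (1/36)·K.
e_ss = 4/K_v = 14.4 ⇒ K_v = 5/18 ⇒ K = (5/18)/(1/36) = 10.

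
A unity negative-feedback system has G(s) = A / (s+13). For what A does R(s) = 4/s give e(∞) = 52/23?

10

System type = 0 (no poles at s=0).
K_p = lim_{s→0} G(s) = A / (13) = (1/13)·A.
e_ss = 4/(1 + K_p) = 52/23 ⇒ 1 + (1/13)·A = 23/13 ⇒ A = 10.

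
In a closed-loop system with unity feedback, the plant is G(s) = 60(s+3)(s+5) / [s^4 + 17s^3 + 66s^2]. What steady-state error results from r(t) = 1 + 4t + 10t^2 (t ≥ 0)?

Factoring s^2 from the denominator leaves a polynomial with constant term 66, so the system is type 2. Treating each term separately:
  • 1: tracked with zero error.
  • 4t: tracked with zero error.
  • 10t^2: e_ss = 20/K_a with K_a=150/11 → 22/15.
Total e_ss = 22/15.

22/15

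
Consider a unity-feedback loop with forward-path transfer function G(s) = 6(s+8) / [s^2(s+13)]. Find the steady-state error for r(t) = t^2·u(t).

13/24

Two free integrators in G(s): this is a type 2 system.
K_a = lim_{s→0} s^2·G(s) = 6·8 / (13) = 48/13.
r(t) = t^2 gives R(s) = 2/s^3.
e_ss = 2/K_a = 2/(48/13) = 13/24.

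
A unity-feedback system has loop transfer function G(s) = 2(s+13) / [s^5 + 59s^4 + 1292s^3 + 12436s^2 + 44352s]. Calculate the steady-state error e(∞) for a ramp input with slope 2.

44352/13

Lowest-order denominator term is 44352s, so the open loop has 1 pole at the origin → type 1 system.
K_v = lim_{s→0} s·G(s) = 2·13 / 44352 = 13/22176.
e_ss = 2/K_v = 2/(13/22176) = 44352/13.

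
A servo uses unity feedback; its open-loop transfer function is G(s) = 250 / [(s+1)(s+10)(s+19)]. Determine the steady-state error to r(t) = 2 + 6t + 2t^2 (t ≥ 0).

infinity

System type = 0 (no poles at s=0). By superposition:
  • 2: e_ss = 2/(1+K_p) with K_p=25/19 → 19/22.
  • 6t: a type-0 system cannot track it, e_ss → ∞.
  • 2t^2: a type-0 system cannot track it, e_ss → ∞.
The unbounded component dominates.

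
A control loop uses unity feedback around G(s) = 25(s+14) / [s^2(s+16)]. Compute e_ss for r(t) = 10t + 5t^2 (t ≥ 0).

16/35

The open loop has two poles at the origin → type 2 system. Taking each input component in turn:
  • 10t: tracked with zero error.
  • 5t^2: e_ss = 10/K_a with K_a=21.875 → 16/35.
Total e_ss = 16/35.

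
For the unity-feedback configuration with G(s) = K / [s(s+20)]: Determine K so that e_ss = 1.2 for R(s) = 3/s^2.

System type = 1 (one pole at s=0).
K_v = lim_{s→0} s·G(s) = K / (20) = 0.05·K.
e_ss = 3/K_v = 1.2 ⇒ K_v = 2.5 ⇒ K = 2.5/0.05 = 50.

50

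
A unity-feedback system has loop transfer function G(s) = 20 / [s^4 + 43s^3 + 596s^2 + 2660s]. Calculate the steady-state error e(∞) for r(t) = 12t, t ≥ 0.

The denominator has no term below 2660s — 1 pole at s=0, type 1.
K_v = lim_{s→0} s·G(s) = 20 / 2660 = 1/133.
e_ss = 12/K_v = 12/(1/133) = 1596.

1596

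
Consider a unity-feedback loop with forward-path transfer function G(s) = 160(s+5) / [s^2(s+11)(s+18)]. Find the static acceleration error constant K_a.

G(s) has two factors of s in the denominator, so the system is type 2.
K_a = lim_{s→0} s^2·G(s) = 160·5 / (11·18) = 400/99.

400/99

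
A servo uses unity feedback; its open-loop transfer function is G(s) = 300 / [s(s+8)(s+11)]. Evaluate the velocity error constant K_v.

The open loop has one pole at the origin → type 1 system.
K_v = lim_{s→0} s·G(s) = 300 / (8·11) = 75/22.

75/22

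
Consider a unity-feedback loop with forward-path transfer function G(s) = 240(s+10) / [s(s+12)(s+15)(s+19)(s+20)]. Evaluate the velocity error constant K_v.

One free integrator in G(s): this is a type 1 system.
K_v = lim_{s→0} s·G(s) = 240·10 / (12·15·19·20) = 2/57.

2/57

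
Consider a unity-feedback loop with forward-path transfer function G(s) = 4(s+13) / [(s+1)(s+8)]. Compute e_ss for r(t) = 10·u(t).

4/3

G(s) has no factors of s in the denominator, so the system is type 0.
K_p = lim_{s→0} G(s) = 4·13 / (1·8) = 6.5.
e_ss = 10/(1 + K_p) = 10/7.5 = 4/3.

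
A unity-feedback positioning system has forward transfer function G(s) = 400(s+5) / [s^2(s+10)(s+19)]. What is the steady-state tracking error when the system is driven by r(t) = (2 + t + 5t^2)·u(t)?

The open loop has two poles at the origin → type 2 system. Taking each input component in turn:
  • 2: tracked with zero error.
  • t: tracked with zero error.
  • 5t^2: e_ss = 10/K_a with K_a=200/19 → 0.95.
Total e_ss = 0.95.

0.95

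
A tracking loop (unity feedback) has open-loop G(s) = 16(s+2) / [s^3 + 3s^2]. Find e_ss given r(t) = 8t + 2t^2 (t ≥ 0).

0.375

The denominator has no term below 3s^2 — 2 poles at s=0, type 2. Taking each input component in turn:
  • 8t: tracked with zero error.
  • 2t^2: e_ss = 4/K_a with K_a=32/3 → 0.375.
Total e_ss = 0.375.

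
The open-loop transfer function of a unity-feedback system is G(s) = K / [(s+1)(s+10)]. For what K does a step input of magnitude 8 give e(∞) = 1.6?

40

The open loop has no poles at the origin → type 0 system.
K_p = lim_{s→0} G(s) = K / (1·10) = 0.1·K.
e_ss = 8/(1 + K_p) = 1.6 ⇒ 1 + 0.1·K = 5 ⇒ K = 40.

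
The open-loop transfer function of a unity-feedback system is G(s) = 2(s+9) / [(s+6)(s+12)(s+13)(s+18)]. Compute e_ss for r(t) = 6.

No free integrators in G(s): this is a type 0 system.
K_p = lim_{s→0} G(s) = 2·9 / (6·12·13·18) = 1/936.
e_ss = 6/(1 + K_p) = 6/(937/936) = 5616/937.

5616/937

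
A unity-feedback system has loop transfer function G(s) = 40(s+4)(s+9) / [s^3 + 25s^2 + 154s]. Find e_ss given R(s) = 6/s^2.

77/120

Factoring s from the denominator leaves a polynomial with constant term 154, so the system is type 1.
K_v = lim_{s→0} s·G(s) = 40·4·9 / 154 = 720/77.
e_ss = 6/K_v = 6/(720/77) = 77/120.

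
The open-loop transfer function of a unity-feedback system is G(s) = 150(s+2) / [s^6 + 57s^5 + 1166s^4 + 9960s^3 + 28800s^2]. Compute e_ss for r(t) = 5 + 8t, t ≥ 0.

Factoring s^2 from the denominator leaves a polynomial with constant term 28800, so the system is type 2. Taking each input component in turn:
  • 5: tracked with zero error.
  • 8t: tracked with zero error.
Total e_ss = 0.

0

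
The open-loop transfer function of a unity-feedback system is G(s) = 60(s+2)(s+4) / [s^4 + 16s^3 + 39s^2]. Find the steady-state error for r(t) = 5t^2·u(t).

Factoring s^2 from the denominator leaves a polynomial with constant term 39, so the system is type 2.
K_a = lim_{s→0} s^2·G(s) = 60·2·4 / 39 = 160/13.
r(t) = 5t^2 gives R(s) = 10/s^3.
e_ss = 10/K_a = 10/(160/13) = 0.8125.

0.8125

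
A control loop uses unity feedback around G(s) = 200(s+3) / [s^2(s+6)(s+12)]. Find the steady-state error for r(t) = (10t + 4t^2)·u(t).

The open loop has two poles at the origin → type 2 system. Taking each input component in turn:
  • 10t: tracked with zero error.
  • 4t^2: e_ss = 8/K_a with K_a=25/3 → 0.96.
Total e_ss = 0.96.

0.96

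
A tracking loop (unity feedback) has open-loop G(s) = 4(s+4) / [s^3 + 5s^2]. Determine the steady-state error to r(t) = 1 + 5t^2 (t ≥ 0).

3.125

Lowest-order denominator term is 5s^2, so the open loop has 2 poles at the origin → type 2 system. By superposition:
  • 1: tracked with zero error.
  • 5t^2: e_ss = 10/K_a with K_a=3.2 → 3.125.
Total e_ss = 3.125.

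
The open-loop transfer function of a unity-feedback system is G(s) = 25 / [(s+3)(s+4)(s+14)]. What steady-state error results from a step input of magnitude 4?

672/193

No free integrators in G(s): this is a type 0 system.
K_p = lim_{s→0} G(s) = 25 / (3·4·14) = 25/168.
e_ss = 4/(1 + K_p) = 4/(193/168) = 672/193.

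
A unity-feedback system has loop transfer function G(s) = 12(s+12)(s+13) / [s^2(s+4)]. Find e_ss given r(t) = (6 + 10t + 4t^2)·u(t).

2/117

Two free integrators in G(s): this is a type 2 system. By superposition:
  • 6: tracked with zero error.
  • 10t: tracked with zero error.
  • 4t^2: e_ss = 8/K_a with K_a=468 → 2/117.
Total e_ss = 2/117.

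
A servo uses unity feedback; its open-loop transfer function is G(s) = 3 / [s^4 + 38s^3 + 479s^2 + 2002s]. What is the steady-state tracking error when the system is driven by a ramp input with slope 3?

Factoring s from the denominator leaves a polynomial with constant term 2002, so the system is type 1.
K_v = lim_{s→0} s·G(s) = 3 / 2002 = 3/2002.
e_ss = 3/K_v = 3/(3/2002) = 2002.

2002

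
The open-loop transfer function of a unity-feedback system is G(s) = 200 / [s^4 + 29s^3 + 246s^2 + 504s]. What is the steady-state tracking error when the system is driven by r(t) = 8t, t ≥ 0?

Lowest-order denominator term is 504s, so the open loop has 1 pole at the origin → type 1 system.
K_v = lim_{s→0} s·G(s) = 200 / 504 = 25/63.
e_ss = 8/K_v = 8/(25/63) = 20.16.

20.16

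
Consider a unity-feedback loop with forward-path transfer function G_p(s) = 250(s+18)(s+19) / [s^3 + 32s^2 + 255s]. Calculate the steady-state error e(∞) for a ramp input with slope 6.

Factoring s from the denominator leaves a polynomial with constant term 255, so the system is type 1.
K_v = lim_{s→0} s·G_p(s) = 250·18·19 / 255 = 5700/17.
e_ss = 6/K_v = 6/(5700/17) = 17/950.

17/950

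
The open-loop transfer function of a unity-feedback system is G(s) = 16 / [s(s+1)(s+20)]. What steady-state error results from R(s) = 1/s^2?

1.25

System type = 1 (one pole at s=0).
K_v = lim_{s→0} s·G(s) = 16 / (1·20) = 0.8.
e_ss = 1/K_v = 1/0.8 = 1.25.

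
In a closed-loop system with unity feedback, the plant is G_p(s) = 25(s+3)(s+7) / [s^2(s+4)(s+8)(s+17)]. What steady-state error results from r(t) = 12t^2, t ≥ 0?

System type = 2 (two poles at s=0).
K_a = lim_{s→0} s^2·G_p(s) = 25·3·7 / (4·8·17) = 525/544.
r(t) = 12t^2 gives R(s) = 24/s^3.
e_ss = 24/K_a = 24/(525/544) = 4352/175.

4352/175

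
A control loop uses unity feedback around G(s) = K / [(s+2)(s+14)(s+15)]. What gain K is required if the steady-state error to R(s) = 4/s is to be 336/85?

5

No free integrators in G(s): this is a type 0 system.
K_p = lim_{s→0} G(s) = K / (2·14·15) = (1/420)·K.
e_ss = 4/(1 + K_p) = 336/85 ⇒ 1 + (1/420)·K = 85/84 ⇒ K = 5.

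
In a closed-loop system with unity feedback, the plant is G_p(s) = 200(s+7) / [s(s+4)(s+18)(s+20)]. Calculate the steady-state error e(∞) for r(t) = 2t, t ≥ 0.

72/35

System type = 1 (one pole at s=0).
K_v = lim_{s→0} s·G_p(s) = 200·7 / (4·18·20) = 35/36.
e_ss = 2/K_v = 2/(35/36) = 72/35.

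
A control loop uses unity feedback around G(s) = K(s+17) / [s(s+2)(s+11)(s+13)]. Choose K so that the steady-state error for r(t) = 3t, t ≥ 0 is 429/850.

100

The open loop has one pole at the origin → type 1 system.
K_v = lim_{s→0} s·G(s) = K·17 / (2·11·13) = (17/286)·K.
e_ss = 3/K_v = 429/850 ⇒ K_v = 850/143 ⇒ K = (850/143)/(17/286) = 100.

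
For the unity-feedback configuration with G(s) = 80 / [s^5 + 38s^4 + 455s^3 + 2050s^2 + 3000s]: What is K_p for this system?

infinity

K_p = lim_{s→0} G(s); with 1 pole at the origin the limit diverges, so K_p = ∞.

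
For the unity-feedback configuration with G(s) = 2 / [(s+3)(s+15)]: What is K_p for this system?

2/45

G(s) has no factors of s in the denominator, so the system is type 0.
K_p = lim_{s→0} G(s) = 2 / (3·15) = 2/45.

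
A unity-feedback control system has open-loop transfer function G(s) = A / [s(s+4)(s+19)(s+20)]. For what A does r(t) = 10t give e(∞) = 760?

20

One free integrator in G(s): this is a type 1 system.
K_v = lim_{s→0} s·G(s) = A / (4·19·20) = (1/1520)·A.
e_ss = 10/K_v = 760 ⇒ K_v = 1/76 ⇒ A = (1/76)/(1/1520) = 20.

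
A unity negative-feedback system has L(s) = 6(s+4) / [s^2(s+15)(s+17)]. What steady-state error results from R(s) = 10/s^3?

106.25

The open loop has two poles at the origin → type 2 system.
K_a = lim_{s→0} s^2·L(s) = 6·4 / (15·17) = 8/85.
r(t) = 5t^2 gives R(s) = 10/s^3.
e_ss = 10/K_a = 10/(8/85) = 106.25.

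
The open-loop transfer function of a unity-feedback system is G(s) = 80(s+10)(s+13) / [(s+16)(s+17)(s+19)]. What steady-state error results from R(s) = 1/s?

No free integrators in G(s): this is a type 0 system.
K_p = lim_{s→0} G(s) = 80·10·13 / (16·17·19) = 650/323.
e_ss = 1/(1 + K_p) = 1/(973/323) = 323/973.

323/973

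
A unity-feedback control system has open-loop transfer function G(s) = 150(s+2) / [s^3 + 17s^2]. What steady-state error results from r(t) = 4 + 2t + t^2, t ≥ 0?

Lowest-order denominator term is 17s^2, so the open loop has 2 poles at the origin → type 2 system. Taking each input component in turn:
  • 4: tracked with zero error.
  • 2t: tracked with zero error.
  • t^2: e_ss = 2/K_a with K_a=300/17 → 17/150.
Total e_ss = 17/150.

17/150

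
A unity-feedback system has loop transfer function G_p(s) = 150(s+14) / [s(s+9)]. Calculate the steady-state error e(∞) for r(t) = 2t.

3/350

System type = 1 (one pole at s=0).
K_v = lim_{s→0} s·G_p(s) = 150·14 / (9) = 700/3.
e_ss = 2/K_v = 2/(700/3) = 3/350.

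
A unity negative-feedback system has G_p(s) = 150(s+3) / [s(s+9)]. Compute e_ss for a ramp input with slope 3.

G_p(s) has one factor of s in the denominator, so the system is type 1.
K_v = lim_{s→0} s·G_p(s) = 150·3 / (9) = 50.
e_ss = 3/K_v = 3/50 = 0.06.

0.06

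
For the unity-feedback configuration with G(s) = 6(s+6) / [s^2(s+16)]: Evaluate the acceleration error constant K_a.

2.25

Two free integrators in G(s): this is a type 2 system.
K_a = lim_{s→0} s^2·G(s) = 6·6 / (16) = 2.25.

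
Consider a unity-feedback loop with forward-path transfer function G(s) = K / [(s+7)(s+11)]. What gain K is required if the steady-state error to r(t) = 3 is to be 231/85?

8

G(s) has no factors of s in the denominator, so the system is type 0.
K_p = lim_{s→0} G(s) = K / (7·11) = (1/77)·K.
e_ss = 3/(1 + K_p) = 231/85 ⇒ 1 + (1/77)·K = 85/77 ⇒ K = 8.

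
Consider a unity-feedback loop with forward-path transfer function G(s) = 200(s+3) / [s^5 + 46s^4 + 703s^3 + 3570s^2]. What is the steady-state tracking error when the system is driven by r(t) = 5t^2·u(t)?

Lowest-order denominator term is 3570s^2, so the open loop has 2 poles at the origin → type 2 system.
K_a = lim_{s→0} s^2·G(s) = 200·3 / 3570 = 20/119.
r(t) = 5t^2 gives R(s) = 10/s^3.
e_ss = 10/K_a = 10/(20/119) = 59.5.

59.5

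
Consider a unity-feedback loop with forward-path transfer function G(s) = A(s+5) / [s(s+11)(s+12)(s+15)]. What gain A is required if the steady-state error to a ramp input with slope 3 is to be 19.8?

60

G(s) has one factor of s in the denominator, so the system is type 1.
K_v = lim_{s→0} s·G(s) = A·5 / (11·12·15) = (1/396)·A.
e_ss = 3/K_v = 19.8 ⇒ K_v = 5/33 ⇒ A = (5/33)/(1/396) = 60.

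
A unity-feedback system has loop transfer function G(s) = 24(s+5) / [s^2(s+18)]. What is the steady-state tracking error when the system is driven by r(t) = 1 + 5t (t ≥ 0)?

The open loop has two poles at the origin → type 2 system. By superposition:
  • 1: tracked with zero error.
  • 5t: tracked with zero error.
Total e_ss = 0.

0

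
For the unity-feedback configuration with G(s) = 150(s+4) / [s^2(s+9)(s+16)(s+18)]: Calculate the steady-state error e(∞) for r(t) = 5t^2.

The open loop has two poles at the origin → type 2 system.
K_a = lim_{s→0} s^2·G(s) = 150·4 / (9·16·18) = 25/108.
r(t) = 5t^2 gives R(s) = 10/s^3.
e_ss = 10/K_a = 10/(25/108) = 43.2.

43.2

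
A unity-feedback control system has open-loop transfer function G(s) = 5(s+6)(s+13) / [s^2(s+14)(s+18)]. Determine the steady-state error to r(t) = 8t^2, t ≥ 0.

672/65

The open loop has two poles at the origin → type 2 system.
K_a = lim_{s→0} s^2·G(s) = 5·6·13 / (14·18) = 65/42.
r(t) = 8t^2 gives R(s) = 16/s^3.
e_ss = 16/K_a = 16/(65/42) = 672/65.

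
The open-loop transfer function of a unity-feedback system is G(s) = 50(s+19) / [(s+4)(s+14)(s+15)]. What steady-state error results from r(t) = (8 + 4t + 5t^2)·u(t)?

G(s) has no factors of s in the denominator, so the system is type 0. Taking each input component in turn:
  • 8: e_ss = 8/(1+K_p) with K_p=95/84 → 672/179.
  • 4t: a type-0 system cannot track it, e_ss → ∞.
  • 5t^2: a type-0 system cannot track it, e_ss → ∞.
The unbounded component dominates.

infinity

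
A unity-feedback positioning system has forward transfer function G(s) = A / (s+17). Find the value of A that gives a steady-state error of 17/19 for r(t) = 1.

2

No free integrators in G(s): this is a type 0 system.
K_p = lim_{s→0} G(s) = A / (17) = (1/17)·A.
e_ss = 1/(1 + K_p) = 17/19 ⇒ 1 + (1/17)·A = 19/17 ⇒ A = 2.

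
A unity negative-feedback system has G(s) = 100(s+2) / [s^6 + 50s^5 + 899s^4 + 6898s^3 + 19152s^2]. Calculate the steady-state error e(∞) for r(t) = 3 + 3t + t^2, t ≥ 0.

191.52

Lowest-order denominator term is 19152s^2, so the open loop has 2 poles at the origin → type 2 system. By superposition:
  • 3: tracked with zero error.
  • 3t: tracked with zero error.
  • t^2: e_ss = 2/K_a with K_a=25/2394 → 191.52.
Total e_ss = 191.52.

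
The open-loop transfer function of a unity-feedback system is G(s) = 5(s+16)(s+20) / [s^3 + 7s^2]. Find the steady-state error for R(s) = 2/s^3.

7/800

Lowest-order denominator term is 7s^2, so the open loop has 2 poles at the origin → type 2 system.
K_a = lim_{s→0} s^2·G(s) = 5·16·20 / 7 = 1600/7.
r(t) = t^2 gives R(s) = 2/s^3.
e_ss = 2/K_a = 2/(1600/7) = 7/800.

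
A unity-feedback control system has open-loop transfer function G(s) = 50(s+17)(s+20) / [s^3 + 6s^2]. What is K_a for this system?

8500/3

Factoring s^2 from the denominator leaves a polynomial with constant term 6, so the system is type 2.
K_a = lim_{s→0} s^2·G(s) = 50·17·20 / 6 = 8500/3.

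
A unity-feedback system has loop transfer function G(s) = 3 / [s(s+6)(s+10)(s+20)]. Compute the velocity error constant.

0.0025

System type = 1 (one pole at s=0).
K_v = lim_{s→0} s·G(s) = 3 / (6·10·20) = 0.0025.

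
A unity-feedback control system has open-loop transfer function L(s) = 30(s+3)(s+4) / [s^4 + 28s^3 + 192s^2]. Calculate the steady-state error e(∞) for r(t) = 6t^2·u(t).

6.4

Factoring s^2 from the denominator leaves a polynomial with constant term 192, so the system is type 2.
K_a = lim_{s→0} s^2·L(s) = 30·3·4 / 192 = 1.875.
r(t) = 6t^2 gives R(s) = 12/s^3.
e_ss = 12/K_a = 12/1.875 = 6.4.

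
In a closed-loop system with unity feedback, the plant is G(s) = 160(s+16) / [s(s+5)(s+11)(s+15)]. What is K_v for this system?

512/165

G(s) has one factor of s in the denominator, so the system is type 1.
K_v = lim_{s→0} s·G(s) = 160·16 / (5·11·15) = 512/165.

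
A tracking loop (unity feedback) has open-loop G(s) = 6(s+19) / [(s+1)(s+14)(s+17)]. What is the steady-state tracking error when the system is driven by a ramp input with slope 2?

System type = 0 (no poles at s=0).
K_v = lim_{s→0} s·G(s) = 0; the steady-state error to this ramp input grows without bound.

infinity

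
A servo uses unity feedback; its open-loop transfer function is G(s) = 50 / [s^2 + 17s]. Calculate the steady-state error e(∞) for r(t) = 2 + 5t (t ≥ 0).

1.7

Factoring s from the denominator leaves a polynomial with constant term 17, so the system is type 1. Treating each term separately:
  • 2: tracked with zero error.
  • 5t: e_ss = 5/K_v with K_v=50/17 → 1.7.
Total e_ss = 1.7.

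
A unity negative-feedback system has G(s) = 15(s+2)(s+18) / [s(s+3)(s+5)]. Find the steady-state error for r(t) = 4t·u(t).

1/9

G(s) has one factor of s in the denominator, so the system is type 1.
K_v = lim_{s→0} s·G(s) = 15·2·18 / (3·5) = 36.
e_ss = 4/K_v = 4/36 = 1/9.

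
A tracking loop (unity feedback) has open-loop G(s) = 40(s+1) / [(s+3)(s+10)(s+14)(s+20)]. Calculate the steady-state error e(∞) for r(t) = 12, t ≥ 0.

G(s) has no factors of s in the denominator, so the system is type 0.
K_p = lim_{s→0} G(s) = 40·1 / (3·10·14·20) = 1/210.
e_ss = 12/(1 + K_p) = 12/(211/210) = 2520/211.

2520/211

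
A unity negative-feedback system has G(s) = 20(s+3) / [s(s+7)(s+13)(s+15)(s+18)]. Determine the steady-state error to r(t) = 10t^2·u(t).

The open loop has one pole at the origin → type 1 system.
For a type-1 system K_a = 0, so e_ss to a parabolic input is unbounded.

infinity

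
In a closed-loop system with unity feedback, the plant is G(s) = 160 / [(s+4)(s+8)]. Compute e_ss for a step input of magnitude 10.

G(s) has no factors of s in the denominator, so the system is type 0.
K_p = lim_{s→0} G(s) = 160 / (4·8) = 5.
e_ss = 10/(1 + K_p) = 10/6 = 5/3.

5/3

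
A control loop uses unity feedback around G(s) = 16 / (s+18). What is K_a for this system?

The open loop has no poles at the origin → type 0 system.
K_a = lim_{s→0} s^2·G(s) = 0 (the extra factor of s kills the finite limit).

0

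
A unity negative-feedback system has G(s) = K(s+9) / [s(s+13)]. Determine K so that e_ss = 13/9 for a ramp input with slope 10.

10

The open loop has one pole at the origin → type 1 system.
K_v = lim_{s→0} s·G(s) = K·9 / (13) = (9/13)·K.
e_ss = 10/K_v = 13/9 ⇒ K_v = 90/13 ⇒ K = (90/13)/(9/13) = 10.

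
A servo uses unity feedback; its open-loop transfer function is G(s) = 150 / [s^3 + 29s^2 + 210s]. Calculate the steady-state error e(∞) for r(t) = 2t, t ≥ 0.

Lowest-order denominator term is 210s, so the open loop has 1 pole at the origin → type 1 system.
K_v = lim_{s→0} s·G(s) = 150 / 210 = 5/7.
e_ss = 2/K_v = 2/(5/7) = 2.8.

2.8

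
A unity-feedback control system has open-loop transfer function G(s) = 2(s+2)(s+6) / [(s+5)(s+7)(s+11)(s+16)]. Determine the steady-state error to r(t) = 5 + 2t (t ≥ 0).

infinity

System type = 0 (no poles at s=0). By superposition:
  • 5: e_ss = 5/(1+K_p) with K_p=3/770 → 3850/773.
  • 2t: a type-0 system cannot track it, e_ss → ∞.
The unbounded component dominates.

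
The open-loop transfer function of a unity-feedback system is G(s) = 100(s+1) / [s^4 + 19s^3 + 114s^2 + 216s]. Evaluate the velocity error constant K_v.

The denominator has no term below 216s — 1 pole at s=0, type 1.
K_v = lim_{s→0} s·G(s) = 100·1 / 216 = 25/54.

25/54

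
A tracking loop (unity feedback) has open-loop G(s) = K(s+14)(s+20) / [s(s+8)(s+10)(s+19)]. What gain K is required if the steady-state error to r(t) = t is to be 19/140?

40

One free integrator in G(s): this is a type 1 system.
K_v = lim_{s→0} s·G(s) = K·14·20 / (8·10·19) = (7/38)·K.
e_ss = 1/K_v = 19/140 ⇒ K_v = 140/19 ⇒ K = (140/19)/(7/38) = 40.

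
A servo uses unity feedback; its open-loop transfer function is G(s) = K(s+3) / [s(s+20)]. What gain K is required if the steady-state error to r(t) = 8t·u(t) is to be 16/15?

50

G(s) has one factor of s in the denominator, so the system is type 1.
K_v = lim_{s→0} s·G(s) = K·3 / (20) = 0.15·K.
e_ss = 8/K_v = 16/15 ⇒ K_v = 7.5 ⇒ K = 7.5/0.15 = 50.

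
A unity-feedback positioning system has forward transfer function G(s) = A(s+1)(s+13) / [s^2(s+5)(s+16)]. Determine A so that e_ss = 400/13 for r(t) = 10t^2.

4

System type = 2 (two poles at s=0).
K_a = lim_{s→0} s^2·G(s) = A·1·13 / (5·16) = 0.1625·A.
e_ss = 20/K_a = 400/13 ⇒ K_a = 0.65 ⇒ A = 0.65/0.1625 = 4.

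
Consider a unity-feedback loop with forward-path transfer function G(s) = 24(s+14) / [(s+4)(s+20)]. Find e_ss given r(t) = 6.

No free integrators in G(s): this is a type 0 system.
K_p = lim_{s→0} G(s) = 24·14 / (4·20) = 4.2.
e_ss = 6/(1 + K_p) = 6/5.2 = 15/13.

15/13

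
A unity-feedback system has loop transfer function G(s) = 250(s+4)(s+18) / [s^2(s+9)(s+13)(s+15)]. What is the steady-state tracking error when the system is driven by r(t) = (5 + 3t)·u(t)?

0

System type = 2 (two poles at s=0). Treating each term separately:
  • 5: tracked with zero error.
  • 3t: tracked with zero error.
Total e_ss = 0.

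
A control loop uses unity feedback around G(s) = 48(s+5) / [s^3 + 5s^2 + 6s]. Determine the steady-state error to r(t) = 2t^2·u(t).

Factoring s from the denominator leaves a polynomial with constant term 6, so the system is type 1.
K_a = lim_{s→0} s^2·G(s) = 0; the steady-state error to this parabolic input grows without bound.

infinity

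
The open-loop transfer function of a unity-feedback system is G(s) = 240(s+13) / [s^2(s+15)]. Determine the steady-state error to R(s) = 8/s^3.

1/26

Two free integrators in G(s): this is a type 2 system.
K_a = lim_{s→0} s^2·G(s) = 240·13 / (15) = 208.
r(t) = 4t^2 gives R(s) = 8/s^3.
e_ss = 8/K_a = 8/208 = 1/26.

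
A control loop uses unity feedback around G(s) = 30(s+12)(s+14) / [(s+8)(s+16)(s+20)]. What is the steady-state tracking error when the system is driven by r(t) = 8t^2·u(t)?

The open loop has no poles at the origin → type 0 system.
K_a = lim_{s→0} s^2·G(s) = 0; the steady-state error to this parabolic input grows without bound.

infinity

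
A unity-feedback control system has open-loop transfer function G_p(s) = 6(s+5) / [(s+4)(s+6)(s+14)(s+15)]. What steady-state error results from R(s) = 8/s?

No free integrators in G_p(s): this is a type 0 system.
K_p = lim_{s→0} G_p(s) = 6·5 / (4·6·14·15) = 1/168.
e_ss = 8/(1 + K_p) = 8/(169/168) = 1344/169.

1344/169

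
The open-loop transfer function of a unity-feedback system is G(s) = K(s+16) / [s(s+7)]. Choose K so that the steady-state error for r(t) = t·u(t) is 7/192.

12

System type = 1 (one pole at s=0).
K_v = lim_{s→0} s·G(s) = K·16 / (7) = (16/7)·K.
e_ss = 1/K_v = 7/192 ⇒ K_v = 192/7 ⇒ K = (192/7)/(16/7) = 12.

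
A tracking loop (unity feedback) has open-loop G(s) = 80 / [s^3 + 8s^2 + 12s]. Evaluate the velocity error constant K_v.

The denominator has no term below 12s — 1 pole at s=0, type 1.
K_v = lim_{s→0} s·G(s) = 80 / 12 = 20/3.

20/3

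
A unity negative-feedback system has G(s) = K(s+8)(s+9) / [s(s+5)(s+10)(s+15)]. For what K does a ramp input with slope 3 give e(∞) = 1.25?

G(s) has one factor of s in the denominator, so the system is type 1.
K_v = lim_{s→0} s·G(s) = K·8·9 / (5·10·15) = 0.096·K.
e_ss = 3/K_v = 1.25 ⇒ K_v = 2.4 ⇒ K = 2.4/0.096 = 25.

25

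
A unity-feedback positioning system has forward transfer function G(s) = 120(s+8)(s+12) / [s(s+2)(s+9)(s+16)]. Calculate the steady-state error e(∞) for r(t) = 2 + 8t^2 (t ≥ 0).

infinity

G(s) has one factor of s in the denominator, so the system is type 1. By superposition:
  • 2: tracked with zero error.
  • 8t^2: a type-1 system cannot track it, e_ss → ∞.
The unbounded component dominates.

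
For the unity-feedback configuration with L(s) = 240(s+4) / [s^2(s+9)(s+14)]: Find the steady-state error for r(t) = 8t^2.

2.1

Two free integrators in L(s): this is a type 2 system.
K_a = lim_{s→0} s^2·L(s) = 240·4 / (9·14) = 160/21.
r(t) = 8t^2 gives R(s) = 16/s^3.
e_ss = 16/K_a = 16/(160/21) = 2.1.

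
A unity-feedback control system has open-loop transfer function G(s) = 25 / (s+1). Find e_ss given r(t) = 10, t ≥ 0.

G(s) has no factors of s in the denominator, so the system is type 0.
K_p = lim_{s→0} G(s) = 25 / (1) = 25.
e_ss = 10/(1 + K_p) = 10/26 = 5/13.

5/13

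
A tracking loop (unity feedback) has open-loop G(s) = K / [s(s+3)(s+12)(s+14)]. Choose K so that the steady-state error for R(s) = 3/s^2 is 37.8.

40

One free integrator in G(s): this is a type 1 system.
K_v = lim_{s→0} s·G(s) = K / (3·12·14) = (1/504)·K.
e_ss = 3/K_v = 37.8 ⇒ K_v = 5/63 ⇒ K = (5/63)/(1/504) = 40.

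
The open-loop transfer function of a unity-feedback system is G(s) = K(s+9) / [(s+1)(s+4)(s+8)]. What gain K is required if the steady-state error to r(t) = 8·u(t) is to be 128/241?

No free integrators in G(s): this is a type 0 system.
K_p = lim_{s→0} G(s) = K·9 / (1·4·8) = (9/32)·K.
e_ss = 8/(1 + K_p) = 128/241 ⇒ 1 + (9/32)·K = 15.0625 ⇒ K = 50.

50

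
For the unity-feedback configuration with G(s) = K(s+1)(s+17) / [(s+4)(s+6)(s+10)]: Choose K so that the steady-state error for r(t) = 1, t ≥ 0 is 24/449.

250

G(s) has no factors of s in the denominator, so the system is type 0.
K_p = lim_{s→0} G(s) = K·1·17 / (4·6·10) = (17/240)·K.
e_ss = 1/(1 + K_p) = 24/449 ⇒ 1 + (17/240)·K = 449/24 ⇒ K = 250.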